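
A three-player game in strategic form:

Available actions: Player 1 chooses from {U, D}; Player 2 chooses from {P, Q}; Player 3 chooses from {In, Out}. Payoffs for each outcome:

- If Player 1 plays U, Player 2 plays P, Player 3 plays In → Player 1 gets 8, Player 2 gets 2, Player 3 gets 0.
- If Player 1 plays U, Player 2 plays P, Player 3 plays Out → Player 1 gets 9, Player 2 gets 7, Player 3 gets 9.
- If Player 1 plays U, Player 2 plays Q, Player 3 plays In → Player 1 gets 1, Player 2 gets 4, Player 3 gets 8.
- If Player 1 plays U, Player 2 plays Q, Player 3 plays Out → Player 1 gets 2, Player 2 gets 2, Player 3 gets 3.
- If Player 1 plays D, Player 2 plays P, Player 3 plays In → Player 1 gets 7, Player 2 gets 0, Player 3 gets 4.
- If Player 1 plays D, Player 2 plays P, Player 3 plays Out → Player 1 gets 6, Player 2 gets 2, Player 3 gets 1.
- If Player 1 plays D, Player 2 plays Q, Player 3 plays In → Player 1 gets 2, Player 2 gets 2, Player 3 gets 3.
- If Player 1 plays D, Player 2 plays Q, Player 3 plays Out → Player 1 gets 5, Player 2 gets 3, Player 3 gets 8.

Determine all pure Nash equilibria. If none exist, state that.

Mark each player's best response to every combination of opponents' strategies; a profile where every player is best-responding is a pure Nash equilibrium.
Player 1 against (P, In): payoffs 8, 7 → best response U.
Player 1 against (P, Out): payoffs 9, 6 → best response U.
Player 1 against (Q, In): payoffs 1, 2 → best response D.
Player 1 against (Q, Out): payoffs 2, 5 → best response D.
Player 2 against (U, In): payoffs 2, 4 → best response Q.
Player 2 against (U, Out): payoffs 7, 2 → best response P.
Player 2 against (D, In): payoffs 0, 2 → best response Q.
Player 2 against (D, Out): payoffs 2, 3 → best response Q.
Player 3 against (U, P): payoffs 0, 9 → best response Out.
Player 3 against (U, Q): payoffs 8, 3 → best response In.
Player 3 against (D, P): payoffs 4, 1 → best response In.
Player 3 against (D, Q): payoffs 3, 8 → best response Out.
Mutual best responses: (U, P, Out); (D, Q, Out).

Pure-strategy Nash equilibria: (U, P, Out); (D, Q, Out)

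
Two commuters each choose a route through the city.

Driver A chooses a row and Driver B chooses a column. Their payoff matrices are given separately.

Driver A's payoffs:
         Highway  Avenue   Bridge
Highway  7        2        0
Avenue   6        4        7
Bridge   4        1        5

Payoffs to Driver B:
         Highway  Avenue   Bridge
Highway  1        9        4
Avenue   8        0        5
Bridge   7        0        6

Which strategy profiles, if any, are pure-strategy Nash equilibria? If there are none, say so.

This game has no pure Nash equilibrium.

(Highway, Highway): Driver B can switch to Avenue (1 → 9). Not NE.
(Highway, Avenue): Driver A can switch to Avenue (2 → 4). Not NE.
(Highway, Bridge): Driver A can switch to Avenue (0 → 7). Not NE.
(Avenue, Highway): Driver A can switch to Highway (6 → 7). Not NE.
(Avenue, Avenue): Driver B can switch to Highway (0 → 8). Not NE.
(Avenue, Bridge): Driver B can switch to Highway (5 → 8). Not NE.
(Bridge, Highway): Driver A can switch to Highway (4 → 7). Not NE.
(Bridge, Avenue): Driver A can switch to Highway (1 → 2). Not NE.
(Bridge, Bridge): Driver A can switch to Avenue (5 → 7). Not NE.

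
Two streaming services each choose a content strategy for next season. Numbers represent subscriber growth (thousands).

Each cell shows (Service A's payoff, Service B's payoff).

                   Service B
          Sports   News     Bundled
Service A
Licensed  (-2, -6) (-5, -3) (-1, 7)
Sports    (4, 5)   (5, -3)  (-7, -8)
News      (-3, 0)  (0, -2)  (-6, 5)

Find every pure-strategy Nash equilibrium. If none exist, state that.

The pure Nash equilibria are (Licensed, Bundled), (Sports, Sports).

Service A against Sports: payoffs -2, 4, -3 → best response Sports.
Service A against News: payoffs -5, 5, 0 → best response Sports.
Service A against Bundled: payoffs -1, -7, -6 → best response Licensed.
Service B against Licensed: payoffs -6, -3, 7 → best response Bundled.
Service B against Sports: payoffs 5, -3, -8 → best response Sports.
Service B against News: payoffs 0, -2, 5 → best response Bundled.
Mutual best responses: (Licensed, Bundled); (Sports, Sports).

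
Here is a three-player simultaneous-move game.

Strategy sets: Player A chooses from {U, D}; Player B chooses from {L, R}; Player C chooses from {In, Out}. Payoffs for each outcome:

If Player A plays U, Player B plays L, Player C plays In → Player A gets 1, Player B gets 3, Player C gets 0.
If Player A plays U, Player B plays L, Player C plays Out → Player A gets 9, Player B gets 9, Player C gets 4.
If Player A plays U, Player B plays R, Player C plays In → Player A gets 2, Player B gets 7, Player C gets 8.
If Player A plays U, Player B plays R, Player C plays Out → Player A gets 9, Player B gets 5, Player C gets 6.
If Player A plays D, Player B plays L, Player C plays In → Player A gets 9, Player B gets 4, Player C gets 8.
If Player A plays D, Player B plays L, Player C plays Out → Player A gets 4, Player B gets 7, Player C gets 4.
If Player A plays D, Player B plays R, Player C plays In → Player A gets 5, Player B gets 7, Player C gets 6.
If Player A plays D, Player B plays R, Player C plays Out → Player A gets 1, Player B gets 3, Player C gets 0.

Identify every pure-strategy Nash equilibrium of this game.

(U, L, Out); (D, R, In)

Player A against (L, In): payoffs 1, 9 → best response D.
Player A against (L, Out): payoffs 9, 4 → best response U.
Player A against (R, In): payoffs 2, 5 → best response D.
Player A against (R, Out): payoffs 9, 1 → best response U.
Player B against (U, In): payoffs 3, 7 → best response R.
Player B against (U, Out): payoffs 9, 5 → best response L.
Player B against (D, In): payoffs 4, 7 → best response R.
Player B against (D, Out): payoffs 7, 3 → best response L.
Player C against (U, L): payoffs 0, 4 → best response Out.
Player C against (U, R): payoffs 8, 6 → best response In.
Player C against (D, L): payoffs 8, 4 → best response In.
Player C against (D, R): payoffs 6, 0 → best response In.
Mutual best responses: (U, L, Out); (D, R, In).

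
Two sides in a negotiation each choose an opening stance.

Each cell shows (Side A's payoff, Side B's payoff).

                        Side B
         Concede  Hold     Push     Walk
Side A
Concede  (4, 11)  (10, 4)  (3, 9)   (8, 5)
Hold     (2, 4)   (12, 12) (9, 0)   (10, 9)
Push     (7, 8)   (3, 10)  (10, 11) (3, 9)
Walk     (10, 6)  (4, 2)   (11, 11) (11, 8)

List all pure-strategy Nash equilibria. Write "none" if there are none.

Pure-strategy Nash equilibria: (Hold, Hold), (Walk, Push)

Side A against Concede: payoffs 4, 2, 7, 10 → best response Walk.
Side A against Hold: payoffs 10, 12, 3, 4 → best response Hold.
Side A against Push: payoffs 3, 9, 10, 11 → best response Walk.
Side A against Walk: payoffs 8, 10, 3, 11 → best response Walk.
Side B against Concede: payoffs 11, 4, 9, 5 → best response Concede.
Side B against Hold: payoffs 4, 12, 0, 9 → best response Hold.
Side B against Push: payoffs 8, 10, 11, 9 → best response Push.
Side B against Walk: payoffs 6, 2, 11, 8 → best response Push.
Mutual best responses: (Hold, Hold); (Walk, Push).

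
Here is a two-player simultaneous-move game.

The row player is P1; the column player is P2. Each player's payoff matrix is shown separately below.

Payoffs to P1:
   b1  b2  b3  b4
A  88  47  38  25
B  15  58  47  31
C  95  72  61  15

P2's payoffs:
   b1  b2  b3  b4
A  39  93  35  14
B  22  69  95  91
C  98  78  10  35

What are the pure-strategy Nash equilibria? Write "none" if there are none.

Pure NE: (C, b1)

P1 against b1: payoffs 88, 15, 95 → best response C.
P1 against b2: payoffs 47, 58, 72 → best response C.
P1 against b3: payoffs 38, 47, 61 → best response C.
P1 against b4: payoffs 25, 31, 15 → best response B.
P2 against A: payoffs 39, 93, 35, 14 → best response b2.
P2 against B: payoffs 22, 69, 95, 91 → best response b3.
P2 against C: payoffs 98, 78, 10, 35 → best response b1.
Mutual best responses: (C, b1).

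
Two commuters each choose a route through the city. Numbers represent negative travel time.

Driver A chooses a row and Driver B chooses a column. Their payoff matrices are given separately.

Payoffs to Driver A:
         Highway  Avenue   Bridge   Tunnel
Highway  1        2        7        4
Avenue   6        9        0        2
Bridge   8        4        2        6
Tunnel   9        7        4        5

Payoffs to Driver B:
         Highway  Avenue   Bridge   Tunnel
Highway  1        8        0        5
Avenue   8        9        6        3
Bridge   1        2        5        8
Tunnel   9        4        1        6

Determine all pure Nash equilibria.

The pure Nash equilibria are (Avenue, Avenue); (Bridge, Tunnel); (Tunnel, Highway).

(Highway, Highway): Driver A can switch to Avenue (1 → 6). Not NE.
(Highway, Avenue): Driver A can switch to Avenue (2 → 9). Not NE.
(Highway, Bridge): Driver B can switch to Highway (0 → 1). Not NE.
(Highway, Tunnel): Driver A can switch to Bridge (4 → 6). Not NE.
(Avenue, Highway): Driver A can switch to Bridge (6 → 8). Not NE.
(Avenue, Avenue): Driver A gets 9, best alternative 7; Driver B gets 9, best alternative 8. No profitable deviation — NE.
(Avenue, Bridge): Driver A can switch to Highway (0 → 7). Not NE.
(Avenue, Tunnel): Driver A can switch to Highway (2 → 4). Not NE.
(Bridge, Highway): Driver A can switch to Tunnel (8 → 9). Not NE.
(Bridge, Avenue): Driver A can switch to Avenue (4 → 9). Not NE.
(Bridge, Bridge): Driver A can switch to Highway (2 → 7). Not NE.
(Bridge, Tunnel): Driver A gets 6, best alternative 5; Driver B gets 8, best alternative 5. No profitable deviation — NE.
(Tunnel, Highway): Driver A gets 9, best alternative 8; Driver B gets 9, best alternative 6. No profitable deviation — NE.
(The remaining 3 profiles each have a profitable deviation by the same check.)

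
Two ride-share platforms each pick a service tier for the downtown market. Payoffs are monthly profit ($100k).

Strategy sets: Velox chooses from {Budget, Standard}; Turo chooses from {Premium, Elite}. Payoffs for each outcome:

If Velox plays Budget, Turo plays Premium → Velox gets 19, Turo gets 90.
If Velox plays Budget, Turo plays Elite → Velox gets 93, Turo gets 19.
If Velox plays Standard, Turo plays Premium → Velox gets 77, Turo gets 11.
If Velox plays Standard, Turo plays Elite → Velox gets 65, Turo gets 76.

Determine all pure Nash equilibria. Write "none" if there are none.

There is no pure-strategy Nash equilibrium.

Velox against Premium: payoffs 19, 77 → best response Standard.
Velox against Elite: payoffs 93, 65 → best response Budget.
Turo against Budget: payoffs 90, 19 → best response Premium.
Turo against Standard: payoffs 11, 76 → best response Elite.
No profile is a mutual best response for all players.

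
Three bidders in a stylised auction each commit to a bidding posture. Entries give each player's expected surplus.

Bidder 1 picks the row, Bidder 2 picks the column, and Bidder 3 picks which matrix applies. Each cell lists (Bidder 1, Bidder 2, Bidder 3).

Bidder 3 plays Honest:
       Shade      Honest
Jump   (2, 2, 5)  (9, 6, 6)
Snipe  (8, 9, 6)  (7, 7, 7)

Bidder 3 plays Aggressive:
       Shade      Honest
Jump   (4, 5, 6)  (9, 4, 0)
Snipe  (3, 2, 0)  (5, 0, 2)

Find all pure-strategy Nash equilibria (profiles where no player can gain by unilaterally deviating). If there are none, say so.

For each player, find the best response to each opponent profile; mutual best responses are the pure NE.
Bidder 1 against (Shade, Honest): payoffs 2, 8 → best response Snipe.
Bidder 1 against (Shade, Aggressive): payoffs 4, 3 → best response Jump.
Bidder 1 against (Honest, Honest): payoffs 9, 7 → best response Jump.
Bidder 1 against (Honest, Aggressive): payoffs 9, 5 → best response Jump.
Bidder 2 against (Jump, Honest): payoffs 2, 6 → best response Honest.
Bidder 2 against (Jump, Aggressive): payoffs 5, 4 → best response Shade.
Bidder 2 against (Snipe, Honest): payoffs 9, 7 → best response Shade.
Bidder 2 against (Snipe, Aggressive): payoffs 2, 0 → best response Shade.
Bidder 3 against (Jump, Shade): payoffs 5, 6 → best response Aggressive.
Bidder 3 against (Jump, Honest): payoffs 6, 0 → best response Honest.
Bidder 3 against (Snipe, Shade): payoffs 6, 0 → best response Honest.
Bidder 3 against (Snipe, Honest): payoffs 7, 2 → best response Honest.
Mutual best responses: (Jump, Shade, Aggressive); (Jump, Honest, Honest); (Snipe, Shade, Honest).

The pure Nash equilibria are (Jump, Shade, Aggressive) and (Jump, Honest, Honest) and (Snipe, Shade, Honest).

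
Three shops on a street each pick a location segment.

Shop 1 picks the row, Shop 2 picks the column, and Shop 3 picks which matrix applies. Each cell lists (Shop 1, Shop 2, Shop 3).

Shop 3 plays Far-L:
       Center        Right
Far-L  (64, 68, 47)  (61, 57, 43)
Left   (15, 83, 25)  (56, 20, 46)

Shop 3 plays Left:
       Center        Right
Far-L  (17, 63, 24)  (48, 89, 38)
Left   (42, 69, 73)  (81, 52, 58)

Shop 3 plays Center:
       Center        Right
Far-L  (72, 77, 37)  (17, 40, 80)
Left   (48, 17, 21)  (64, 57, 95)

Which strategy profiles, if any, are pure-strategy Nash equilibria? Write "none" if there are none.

Shop 1 against (Center, Far-L): payoffs 64, 15 → best response Far-L.
Shop 1 against (Center, Left): payoffs 17, 42 → best response Left.
Shop 1 against (Center, Center): payoffs 72, 48 → best response Far-L.
Shop 1 against (Right, Far-L): payoffs 61, 56 → best response Far-L.
Shop 1 against (Right, Left): payoffs 48, 81 → best response Left.
Shop 1 against (Right, Center): payoffs 17, 64 → best response Left.
Shop 2 against (Far-L, Far-L): payoffs 68, 57 → best response Center.
Shop 2 against (Far-L, Left): payoffs 63, 89 → best response Right.
Shop 2 against (Far-L, Center): payoffs 77, 40 → best response Center.
Shop 2 against (Left, Far-L): payoffs 83, 20 → best response Center.
Shop 2 against (Left, Left): payoffs 69, 52 → best response Center.
Shop 2 against (Left, Center): payoffs 17, 57 → best response Right.
Shop 3 against (Far-L, Center): payoffs 47, 24, 37 → best response Far-L.
Shop 3 against (Far-L, Right): payoffs 43, 38, 80 → best response Center.
Shop 3 against (Left, Center): payoffs 25, 73, 21 → best response Left.
Shop 3 against (Left, Right): payoffs 46, 58, 95 → best response Center.
Mutual best responses: (Far-L, Center, Far-L); (Left, Center, Left); (Left, Right, Center).

The pure Nash equilibria are (Far-L, Center, Far-L); (Left, Center, Left); (Left, Right, Center).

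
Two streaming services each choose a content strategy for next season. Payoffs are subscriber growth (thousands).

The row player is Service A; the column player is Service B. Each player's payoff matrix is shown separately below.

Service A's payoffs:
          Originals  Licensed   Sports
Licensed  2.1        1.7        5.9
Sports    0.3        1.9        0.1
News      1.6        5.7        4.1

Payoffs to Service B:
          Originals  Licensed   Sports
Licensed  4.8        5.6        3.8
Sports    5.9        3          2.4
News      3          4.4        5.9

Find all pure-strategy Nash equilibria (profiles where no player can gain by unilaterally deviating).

none

For each player, find the best response to each opponent profile; mutual best responses are the pure NE.
Service A against Originals: payoffs 2.1, 0.3, 1.6 → best response Licensed.
Service A against Licensed: payoffs 1.7, 1.9, 5.7 → best response News.
Service A against Sports: payoffs 5.9, 0.1, 4.1 → best response Licensed.
Service B against Licensed: payoffs 4.8, 5.6, 3.8 → best response Licensed.
Service B against Sports: payoffs 5.9, 3, 2.4 → best response Originals.
Service B against News: payoffs 3, 4.4, 5.9 → best response Sports.
No profile is a mutual best response for all players.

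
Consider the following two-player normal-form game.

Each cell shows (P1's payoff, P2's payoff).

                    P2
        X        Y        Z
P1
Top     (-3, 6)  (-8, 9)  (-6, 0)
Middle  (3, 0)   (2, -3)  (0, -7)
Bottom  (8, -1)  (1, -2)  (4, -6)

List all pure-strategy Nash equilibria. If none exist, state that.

Mark each player's best response to every combination of opponents' strategies; a profile where every player is best-responding is a pure Nash equilibrium.
P1 against X: payoffs -3, 3, 8 → best response Bottom.
P1 against Y: payoffs -8, 2, 1 → best response Middle.
P1 against Z: payoffs -6, 0, 4 → best response Bottom.
P2 against Top: payoffs 6, 9, 0 → best response Y.
P2 against Middle: payoffs 0, -3, -7 → best response X.
P2 against Bottom: payoffs -1, -2, -6 → best response X.
Mutual best responses: (Bottom, X).

Pure NE: (Bottom, X)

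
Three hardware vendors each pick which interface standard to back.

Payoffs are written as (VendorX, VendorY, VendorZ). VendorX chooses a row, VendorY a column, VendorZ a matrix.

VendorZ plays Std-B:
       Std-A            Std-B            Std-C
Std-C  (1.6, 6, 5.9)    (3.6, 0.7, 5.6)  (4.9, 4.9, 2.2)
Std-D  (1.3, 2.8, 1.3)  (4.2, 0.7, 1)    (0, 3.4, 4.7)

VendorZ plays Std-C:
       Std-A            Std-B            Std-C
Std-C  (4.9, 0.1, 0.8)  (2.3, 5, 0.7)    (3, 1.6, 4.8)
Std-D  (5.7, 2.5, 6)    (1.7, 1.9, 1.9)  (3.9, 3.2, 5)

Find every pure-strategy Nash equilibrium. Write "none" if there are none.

(Std-C, Std-A, Std-B): VendorX gets 1.6, best alternative 1.3; VendorY gets 6, best alternative 4.9; VendorZ gets 5.9, best alternative 0.8. No profitable deviation — NE.
(Std-C, Std-A, Std-C): VendorX can switch to Std-D (4.9 → 5.7). Not NE.
(Std-C, Std-B, Std-B): VendorX can switch to Std-D (3.6 → 4.2). Not NE.
(Std-C, Std-B, Std-C): VendorZ can switch to Std-B (0.7 → 5.6). Not NE.
(Std-C, Std-C, Std-B): VendorY can switch to Std-A (4.9 → 6). Not NE.
(Std-C, Std-C, Std-C): VendorX can switch to Std-D (3 → 3.9). Not NE.
(Std-D, Std-A, Std-B): VendorX can switch to Std-C (1.3 → 1.6). Not NE.
(Std-D, Std-C, Std-C): VendorX gets 3.9, best alternative 3; VendorY gets 3.2, best alternative 2.5; VendorZ gets 5, best alternative 4.7. No profitable deviation — NE.
(The remaining 4 profiles each have a profitable deviation by the same check.)

The pure Nash equilibria are (Std-C, Std-A, Std-B), (Std-D, Std-C, Std-C).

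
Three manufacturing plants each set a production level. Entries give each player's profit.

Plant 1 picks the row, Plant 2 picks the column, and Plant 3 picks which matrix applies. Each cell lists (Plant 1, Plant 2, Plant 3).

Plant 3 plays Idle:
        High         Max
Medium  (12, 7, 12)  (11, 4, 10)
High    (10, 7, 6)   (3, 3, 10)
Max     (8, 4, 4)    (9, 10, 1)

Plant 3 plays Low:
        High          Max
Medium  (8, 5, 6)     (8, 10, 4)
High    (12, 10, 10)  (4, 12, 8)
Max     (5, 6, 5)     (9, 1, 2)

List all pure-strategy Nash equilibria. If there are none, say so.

The unique pure-strategy Nash equilibrium is (Medium, High, Idle).

(Medium, High, Idle): Plant 1 gets 12, best alternative 10; Plant 2 gets 7, best alternative 4; Plant 3 gets 12, best alternative 6. No profitable deviation — NE.
(Medium, High, Low): Plant 1 can switch to High (8 → 12). Not NE.
(Medium, Max, Idle): Plant 2 can switch to High (4 → 7). Not NE.
(Medium, Max, Low): Plant 1 can switch to Max (8 → 9). Not NE.
(High, High, Idle): Plant 1 can switch to Medium (10 → 12). Not NE.
(High, High, Low): Plant 2 can switch to Max (10 → 12). Not NE.
(High, Max, Idle): Plant 1 can switch to Medium (3 → 11). Not NE.
(The remaining 5 profiles each have a profitable deviation by the same check.)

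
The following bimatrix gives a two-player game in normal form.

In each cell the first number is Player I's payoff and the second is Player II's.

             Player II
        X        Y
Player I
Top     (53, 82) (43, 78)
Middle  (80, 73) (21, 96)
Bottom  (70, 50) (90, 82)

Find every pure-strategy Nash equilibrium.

The unique pure-strategy Nash equilibrium is (Bottom, Y).

Check each profile: it is a Nash equilibrium iff no player can strictly gain by switching unilaterally.
(Top, X): Player I can switch to Middle (53 → 80). Not NE.
(Top, Y): Player I can switch to Bottom (43 → 90). Not NE.
(Middle, X): Player II can switch to Y (73 → 96). Not NE.
(Middle, Y): Player I can switch to Top (21 → 43). Not NE.
(Bottom, X): Player I can switch to Middle (70 → 80). Not NE.
(Bottom, Y): Player I gets 90, best alternative 43; Player II gets 82, best alternative 50. No profitable deviation — NE.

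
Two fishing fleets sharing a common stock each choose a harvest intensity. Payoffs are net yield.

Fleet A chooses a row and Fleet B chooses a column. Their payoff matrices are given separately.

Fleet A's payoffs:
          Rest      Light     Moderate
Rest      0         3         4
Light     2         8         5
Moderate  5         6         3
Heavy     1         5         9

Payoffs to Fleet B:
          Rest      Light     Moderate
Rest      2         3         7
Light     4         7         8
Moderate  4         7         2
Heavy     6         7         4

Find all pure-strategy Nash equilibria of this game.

Check each profile: it is a Nash equilibrium iff no player can strictly gain by switching unilaterally.
(Rest, Rest): Fleet A can switch to Light (0 → 2). Not NE.
(Rest, Light): Fleet A can switch to Light (3 → 8). Not NE.
(Rest, Moderate): Fleet A can switch to Light (4 → 5). Not NE.
(Light, Rest): Fleet A can switch to Moderate (2 → 5). Not NE.
(Light, Light): Fleet B can switch to Moderate (7 → 8). Not NE.
(Light, Moderate): Fleet A can switch to Heavy (5 → 9). Not NE.
(Moderate, Rest): Fleet B can switch to Light (4 → 7). Not NE.
(Moderate, Light): Fleet A can switch to Light (6 → 8). Not NE.
(The remaining 4 profiles each have a profitable deviation by the same check.)

There is no pure-strategy Nash equilibrium.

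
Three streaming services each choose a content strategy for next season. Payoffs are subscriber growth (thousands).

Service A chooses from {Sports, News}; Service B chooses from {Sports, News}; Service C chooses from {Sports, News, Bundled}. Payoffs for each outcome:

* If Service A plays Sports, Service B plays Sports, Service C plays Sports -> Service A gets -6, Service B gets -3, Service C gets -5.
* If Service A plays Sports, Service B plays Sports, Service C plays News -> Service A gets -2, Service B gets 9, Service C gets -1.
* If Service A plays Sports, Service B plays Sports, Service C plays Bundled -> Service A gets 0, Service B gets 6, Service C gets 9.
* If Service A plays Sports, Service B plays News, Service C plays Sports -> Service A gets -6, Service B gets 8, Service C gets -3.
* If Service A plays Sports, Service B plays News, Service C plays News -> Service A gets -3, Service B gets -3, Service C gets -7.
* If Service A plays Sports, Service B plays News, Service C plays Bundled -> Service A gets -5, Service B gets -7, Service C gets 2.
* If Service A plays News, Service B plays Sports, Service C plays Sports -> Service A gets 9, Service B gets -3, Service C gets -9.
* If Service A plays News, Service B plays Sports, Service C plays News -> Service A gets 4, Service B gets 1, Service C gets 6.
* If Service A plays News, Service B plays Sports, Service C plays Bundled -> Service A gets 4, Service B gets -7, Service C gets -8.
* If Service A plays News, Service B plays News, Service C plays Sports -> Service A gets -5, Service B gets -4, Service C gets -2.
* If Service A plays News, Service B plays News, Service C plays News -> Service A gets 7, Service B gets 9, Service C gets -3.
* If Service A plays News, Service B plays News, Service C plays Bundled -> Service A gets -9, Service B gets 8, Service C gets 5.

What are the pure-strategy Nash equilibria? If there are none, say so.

Service A against (Sports, Sports): payoffs -6, 9 → best response News.
Service A against (Sports, News): payoffs -2, 4 → best response News.
Service A against (Sports, Bundled): payoffs 0, 4 → best response News.
Service A against (News, Sports): payoffs -6, -5 → best response News.
Service A against (News, News): payoffs -3, 7 → best response News.
Service A against (News, Bundled): payoffs -5, -9 → best response Sports.
Service B against (Sports, Sports): payoffs -3, 8 → best response News.
Service B against (Sports, News): payoffs 9, -3 → best response Sports.
Service B against (Sports, Bundled): payoffs 6, -7 → best response Sports.
Service B against (News, Sports): payoffs -3, -4 → best response Sports.
Service B against (News, News): payoffs 1, 9 → best response News.
Service B against (News, Bundled): payoffs -7, 8 → best response News.
Service C against (Sports, Sports): payoffs -5, -1, 9 → best response Bundled.
Service C against (Sports, News): payoffs -3, -7, 2 → best response Bundled.
Service C against (News, Sports): payoffs -9, 6, -8 → best response News.
Service C against (News, News): payoffs -2, -3, 5 → best response Bundled.
No profile is a mutual best response for all players.

This game has no pure Nash equilibrium.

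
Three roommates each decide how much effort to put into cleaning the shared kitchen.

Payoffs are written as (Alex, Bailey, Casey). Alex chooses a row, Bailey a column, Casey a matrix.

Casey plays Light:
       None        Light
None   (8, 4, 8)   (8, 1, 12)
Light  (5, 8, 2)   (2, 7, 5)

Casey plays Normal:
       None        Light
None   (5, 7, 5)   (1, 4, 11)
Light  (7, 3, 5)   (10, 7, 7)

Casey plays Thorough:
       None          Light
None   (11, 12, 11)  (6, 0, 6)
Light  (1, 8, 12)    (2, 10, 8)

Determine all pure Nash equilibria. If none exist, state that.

Check each profile: it is a Nash equilibrium iff no player can strictly gain by switching unilaterally.
(None, None, Light): Casey can switch to Thorough (8 → 11). Not NE.
(None, None, Normal): Alex can switch to Light (5 → 7). Not NE.
(None, None, Thorough): Alex gets 11, best alternative 1; Bailey gets 12, best alternative 0; Casey gets 11, best alternative 8. No profitable deviation — NE.
(None, Light, Light): Bailey can switch to None (1 → 4). Not NE.
(None, Light, Normal): Alex can switch to Light (1 → 10). Not NE.
(None, Light, Thorough): Bailey can switch to None (0 → 12). Not NE.
(Light, None, Light): Alex can switch to None (5 → 8). Not NE.
(Light, None, Normal): Bailey can switch to Light (3 → 7). Not NE.
(Light, None, Thorough): Alex can switch to None (1 → 11). Not NE.
(Light, Light, Light): Alex can switch to None (2 → 8). Not NE.
(Light, Light, Normal): Casey can switch to Thorough (7 → 8). Not NE.
(The remaining 1 profile has a profitable deviation by the same check.)

The unique pure-strategy Nash equilibrium is (None, None, Thorough).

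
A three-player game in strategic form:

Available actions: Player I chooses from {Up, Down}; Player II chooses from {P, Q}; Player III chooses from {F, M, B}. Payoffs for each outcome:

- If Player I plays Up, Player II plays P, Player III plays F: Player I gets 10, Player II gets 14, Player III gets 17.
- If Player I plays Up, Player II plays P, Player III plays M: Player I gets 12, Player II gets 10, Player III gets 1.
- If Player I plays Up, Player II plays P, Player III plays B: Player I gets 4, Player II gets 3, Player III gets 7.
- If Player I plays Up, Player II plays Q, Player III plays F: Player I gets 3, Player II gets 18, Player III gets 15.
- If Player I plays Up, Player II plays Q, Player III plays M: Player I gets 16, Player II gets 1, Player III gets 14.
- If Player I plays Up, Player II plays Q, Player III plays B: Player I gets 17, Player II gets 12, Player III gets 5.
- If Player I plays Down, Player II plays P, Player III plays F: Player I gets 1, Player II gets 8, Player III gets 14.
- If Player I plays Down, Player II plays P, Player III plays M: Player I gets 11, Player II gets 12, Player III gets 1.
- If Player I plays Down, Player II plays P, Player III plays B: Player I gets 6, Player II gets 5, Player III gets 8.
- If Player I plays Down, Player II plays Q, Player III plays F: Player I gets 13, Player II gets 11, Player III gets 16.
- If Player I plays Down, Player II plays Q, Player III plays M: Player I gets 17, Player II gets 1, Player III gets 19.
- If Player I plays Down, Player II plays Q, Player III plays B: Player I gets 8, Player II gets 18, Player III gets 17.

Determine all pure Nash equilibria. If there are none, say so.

For each strategy profile, look for a profitable unilateral deviation.
(Up, P, F): Player II can switch to Q (14 → 18). Not NE.
(Up, P, M): Player III can switch to F (1 → 17). Not NE.
(Up, P, B): Player I can switch to Down (4 → 6). Not NE.
(Up, Q, F): Player I can switch to Down (3 → 13). Not NE.
(Up, Q, M): Player I can switch to Down (16 → 17). Not NE.
(Up, Q, B): Player III can switch to F (5 → 15). Not NE.
(Down, P, F): Player I can switch to Up (1 → 10). Not NE.
(Down, P, M): Player I can switch to Up (11 → 12). Not NE.
(Down, P, B): Player II can switch to Q (5 → 18). Not NE.
(Down, Q, F): Player III can switch to M (16 → 19). Not NE.
(Down, Q, M): Player II can switch to P (1 → 12). Not NE.
(Down, Q, B): Player I can switch to Up (8 → 17). Not NE.

none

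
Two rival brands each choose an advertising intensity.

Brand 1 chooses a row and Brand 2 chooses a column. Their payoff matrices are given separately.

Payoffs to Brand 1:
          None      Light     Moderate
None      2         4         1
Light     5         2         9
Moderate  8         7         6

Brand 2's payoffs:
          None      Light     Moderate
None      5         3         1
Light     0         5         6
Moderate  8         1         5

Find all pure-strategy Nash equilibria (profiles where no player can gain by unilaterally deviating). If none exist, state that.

Brand 1 against None: payoffs 2, 5, 8 → best response Moderate.
Brand 1 against Light: payoffs 4, 2, 7 → best response Moderate.
Brand 1 against Moderate: payoffs 1, 9, 6 → best response Light.
Brand 2 against None: payoffs 5, 3, 1 → best response None.
Brand 2 against Light: payoffs 0, 5, 6 → best response Moderate.
Brand 2 against Moderate: payoffs 8, 1, 5 → best response None.
Mutual best responses: (Light, Moderate); (Moderate, None).

Pure-strategy Nash equilibria: (Light, Moderate); (Moderate, None)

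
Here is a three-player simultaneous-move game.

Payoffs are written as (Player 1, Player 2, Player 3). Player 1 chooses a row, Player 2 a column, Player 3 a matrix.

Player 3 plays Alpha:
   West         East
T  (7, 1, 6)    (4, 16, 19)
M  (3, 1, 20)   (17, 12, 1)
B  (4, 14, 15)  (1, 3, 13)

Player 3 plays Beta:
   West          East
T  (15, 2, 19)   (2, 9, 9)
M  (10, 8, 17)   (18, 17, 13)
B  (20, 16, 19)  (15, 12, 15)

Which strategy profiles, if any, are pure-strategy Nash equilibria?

Player 1 against (West, Alpha): payoffs 7, 3, 4 → best response T.
Player 1 against (West, Beta): payoffs 15, 10, 20 → best response B.
Player 1 against (East, Alpha): payoffs 4, 17, 1 → best response M.
Player 1 against (East, Beta): payoffs 2, 18, 15 → best response M.
Player 2 against (T, Alpha): payoffs 1, 16 → best response East.
Player 2 against (T, Beta): payoffs 2, 9 → best response East.
Player 2 against (M, Alpha): payoffs 1, 12 → best response East.
Player 2 against (M, Beta): payoffs 8, 17 → best response East.
Player 2 against (B, Alpha): payoffs 14, 3 → best response West.
Player 2 against (B, Beta): payoffs 16, 12 → best response West.
Player 3 against (T, West): payoffs 6, 19 → best response Beta.
Player 3 against (T, East): payoffs 19, 9 → best response Alpha.
Player 3 against (M, West): payoffs 20, 17 → best response Alpha.
Player 3 against (M, East): payoffs 1, 13 → best response Beta.
Player 3 against (B, West): payoffs 15, 19 → best response Beta.
Player 3 against (B, East): payoffs 13, 15 → best response Beta.
Mutual best responses: (M, East, Beta); (B, West, Beta).

(M, East, Beta), (B, West, Beta)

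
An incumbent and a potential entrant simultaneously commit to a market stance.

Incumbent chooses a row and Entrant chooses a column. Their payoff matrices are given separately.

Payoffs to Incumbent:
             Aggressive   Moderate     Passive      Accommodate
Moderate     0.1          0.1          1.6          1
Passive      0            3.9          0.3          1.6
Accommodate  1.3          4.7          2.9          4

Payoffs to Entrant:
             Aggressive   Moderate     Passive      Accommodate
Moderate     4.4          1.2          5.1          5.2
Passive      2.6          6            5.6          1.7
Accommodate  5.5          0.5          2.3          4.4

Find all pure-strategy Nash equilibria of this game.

For each player, find the best response to each opponent profile; mutual best responses are the pure NE.
Incumbent against Aggressive: payoffs 0.1, 0, 1.3 → best response Accommodate.
Incumbent against Moderate: payoffs 0.1, 3.9, 4.7 → best response Accommodate.
Incumbent against Passive: payoffs 1.6, 0.3, 2.9 → best response Accommodate.
Incumbent against Accommodate: payoffs 1, 1.6, 4 → best response Accommodate.
Entrant against Moderate: payoffs 4.4, 1.2, 5.1, 5.2 → best response Accommodate.
Entrant against Passive: payoffs 2.6, 6, 5.6, 1.7 → best response Moderate.
Entrant against Accommodate: payoffs 5.5, 0.5, 2.3, 4.4 → best response Aggressive.
Mutual best responses: (Accommodate, Aggressive).

Pure NE: (Accommodate, Aggressive)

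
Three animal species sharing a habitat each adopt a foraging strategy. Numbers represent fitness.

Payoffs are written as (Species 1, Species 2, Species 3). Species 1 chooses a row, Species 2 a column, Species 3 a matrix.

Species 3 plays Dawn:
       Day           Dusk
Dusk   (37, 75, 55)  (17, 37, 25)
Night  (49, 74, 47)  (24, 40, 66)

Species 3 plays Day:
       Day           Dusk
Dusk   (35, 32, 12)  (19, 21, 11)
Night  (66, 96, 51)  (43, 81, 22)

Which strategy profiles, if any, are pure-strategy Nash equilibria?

Pure NE: (Night, Day, Day)

For each strategy profile, look for a profitable unilateral deviation.
(Dusk, Day, Dawn): Species 1 can switch to Night (37 → 49). Not NE.
(Dusk, Day, Day): Species 1 can switch to Night (35 → 66). Not NE.
(Dusk, Dusk, Dawn): Species 1 can switch to Night (17 → 24). Not NE.
(Dusk, Dusk, Day): Species 1 can switch to Night (19 → 43). Not NE.
(Night, Day, Dawn): Species 3 can switch to Day (47 → 51). Not NE.
(Night, Day, Day): Species 1 gets 66, best alternative 35; Species 2 gets 96, best alternative 81; Species 3 gets 51, best alternative 47. No profitable deviation — NE.
(Night, Dusk, Dawn): Species 2 can switch to Day (40 → 74). Not NE.
(The remaining 1 profile has a profitable deviation by the same check.)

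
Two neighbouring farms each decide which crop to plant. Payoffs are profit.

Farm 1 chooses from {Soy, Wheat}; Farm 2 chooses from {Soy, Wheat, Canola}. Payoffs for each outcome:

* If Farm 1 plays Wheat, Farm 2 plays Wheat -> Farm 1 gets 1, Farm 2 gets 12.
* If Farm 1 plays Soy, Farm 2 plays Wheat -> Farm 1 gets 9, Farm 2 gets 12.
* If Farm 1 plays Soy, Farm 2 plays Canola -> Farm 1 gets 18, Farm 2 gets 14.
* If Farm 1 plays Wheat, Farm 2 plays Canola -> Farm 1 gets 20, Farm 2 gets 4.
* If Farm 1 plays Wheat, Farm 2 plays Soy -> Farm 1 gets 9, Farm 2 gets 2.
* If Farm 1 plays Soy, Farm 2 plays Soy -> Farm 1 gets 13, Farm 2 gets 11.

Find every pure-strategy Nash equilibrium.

No pure-strategy Nash equilibrium.

(Soy, Soy): Farm 2 can switch to Wheat (11 → 12). Not NE.
(Soy, Wheat): Farm 2 can switch to Canola (12 → 14). Not NE.
(Soy, Canola): Farm 1 can switch to Wheat (18 → 20). Not NE.
(Wheat, Soy): Farm 1 can switch to Soy (9 → 13). Not NE.
(Wheat, Wheat): Farm 1 can switch to Soy (1 → 9). Not NE.
(Wheat, Canola): Farm 2 can switch to Wheat (4 → 12). Not NE.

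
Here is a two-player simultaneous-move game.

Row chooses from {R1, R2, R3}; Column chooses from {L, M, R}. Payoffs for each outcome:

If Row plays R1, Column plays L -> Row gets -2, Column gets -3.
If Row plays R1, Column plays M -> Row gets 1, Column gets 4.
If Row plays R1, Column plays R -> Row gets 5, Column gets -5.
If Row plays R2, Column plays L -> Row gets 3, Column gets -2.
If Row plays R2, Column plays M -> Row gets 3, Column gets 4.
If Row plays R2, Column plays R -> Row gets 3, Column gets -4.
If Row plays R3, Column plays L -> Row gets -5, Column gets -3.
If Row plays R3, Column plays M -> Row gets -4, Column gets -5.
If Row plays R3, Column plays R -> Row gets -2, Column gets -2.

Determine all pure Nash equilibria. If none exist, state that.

(R2, M)

Mark each player's best response to every combination of opponents' strategies; a profile where every player is best-responding is a pure Nash equilibrium.
Row against L: payoffs -2, 3, -5 → best response R2.
Row against M: payoffs 1, 3, -4 → best response R2.
Row against R: payoffs 5, 3, -2 → best response R1.
Column against R1: payoffs -3, 4, -5 → best response M.
Column against R2: payoffs -2, 4, -4 → best response M.
Column against R3: payoffs -3, -5, -2 → best response R.
Mutual best responses: (R2, M).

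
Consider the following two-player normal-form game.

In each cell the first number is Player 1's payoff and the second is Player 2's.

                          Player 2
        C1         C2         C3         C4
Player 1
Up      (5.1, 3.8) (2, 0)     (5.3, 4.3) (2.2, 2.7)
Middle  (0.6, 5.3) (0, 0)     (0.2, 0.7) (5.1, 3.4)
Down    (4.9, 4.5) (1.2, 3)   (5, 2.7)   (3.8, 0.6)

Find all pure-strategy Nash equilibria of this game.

Check each profile: it is a Nash equilibrium iff no player can strictly gain by switching unilaterally.
(Up, C1): Player 2 can switch to C3 (3.8 → 4.3). Not NE.
(Up, C2): Player 2 can switch to C1 (0 → 3.8). Not NE.
(Up, C3): Player 1 gets 5.3, best alternative 5; Player 2 gets 4.3, best alternative 3.8. No profitable deviation — NE.
(Up, C4): Player 1 can switch to Middle (2.2 → 5.1). Not NE.
(Middle, C1): Player 1 can switch to Up (0.6 → 5.1). Not NE.
(Middle, C2): Player 1 can switch to Up (0 → 2). Not NE.
(Middle, C3): Player 1 can switch to Up (0.2 → 5.3). Not NE.
(Middle, C4): Player 2 can switch to C1 (3.4 → 5.3). Not NE.
(Down, C1): Player 1 can switch to Up (4.9 → 5.1). Not NE.
(Down, C2): Player 1 can switch to Up (1.2 → 2). Not NE.
(Down, C3): Player 1 can switch to Up (5 → 5.3). Not NE.
(The remaining 1 profile has a profitable deviation by the same check.)

(Up, C3)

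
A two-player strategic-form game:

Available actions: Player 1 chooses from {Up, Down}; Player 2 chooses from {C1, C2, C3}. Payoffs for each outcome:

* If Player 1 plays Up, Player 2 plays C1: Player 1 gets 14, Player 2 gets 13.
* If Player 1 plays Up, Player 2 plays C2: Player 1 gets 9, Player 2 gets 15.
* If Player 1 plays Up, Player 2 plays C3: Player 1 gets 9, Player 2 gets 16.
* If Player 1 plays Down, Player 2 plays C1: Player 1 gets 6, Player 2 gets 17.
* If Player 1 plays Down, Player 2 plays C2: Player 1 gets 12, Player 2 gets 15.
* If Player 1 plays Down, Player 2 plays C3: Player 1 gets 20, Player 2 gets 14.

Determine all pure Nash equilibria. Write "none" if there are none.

none

(Up, C1): Player 2 can switch to C2 (13 → 15). Not NE.
(Up, C2): Player 1 can switch to Down (9 → 12). Not NE.
(Up, C3): Player 1 can switch to Down (9 → 20). Not NE.
(Down, C1): Player 1 can switch to Up (6 → 14). Not NE.
(Down, C2): Player 2 can switch to C1 (15 → 17). Not NE.
(Down, C3): Player 2 can switch to C1 (14 → 17). Not NE.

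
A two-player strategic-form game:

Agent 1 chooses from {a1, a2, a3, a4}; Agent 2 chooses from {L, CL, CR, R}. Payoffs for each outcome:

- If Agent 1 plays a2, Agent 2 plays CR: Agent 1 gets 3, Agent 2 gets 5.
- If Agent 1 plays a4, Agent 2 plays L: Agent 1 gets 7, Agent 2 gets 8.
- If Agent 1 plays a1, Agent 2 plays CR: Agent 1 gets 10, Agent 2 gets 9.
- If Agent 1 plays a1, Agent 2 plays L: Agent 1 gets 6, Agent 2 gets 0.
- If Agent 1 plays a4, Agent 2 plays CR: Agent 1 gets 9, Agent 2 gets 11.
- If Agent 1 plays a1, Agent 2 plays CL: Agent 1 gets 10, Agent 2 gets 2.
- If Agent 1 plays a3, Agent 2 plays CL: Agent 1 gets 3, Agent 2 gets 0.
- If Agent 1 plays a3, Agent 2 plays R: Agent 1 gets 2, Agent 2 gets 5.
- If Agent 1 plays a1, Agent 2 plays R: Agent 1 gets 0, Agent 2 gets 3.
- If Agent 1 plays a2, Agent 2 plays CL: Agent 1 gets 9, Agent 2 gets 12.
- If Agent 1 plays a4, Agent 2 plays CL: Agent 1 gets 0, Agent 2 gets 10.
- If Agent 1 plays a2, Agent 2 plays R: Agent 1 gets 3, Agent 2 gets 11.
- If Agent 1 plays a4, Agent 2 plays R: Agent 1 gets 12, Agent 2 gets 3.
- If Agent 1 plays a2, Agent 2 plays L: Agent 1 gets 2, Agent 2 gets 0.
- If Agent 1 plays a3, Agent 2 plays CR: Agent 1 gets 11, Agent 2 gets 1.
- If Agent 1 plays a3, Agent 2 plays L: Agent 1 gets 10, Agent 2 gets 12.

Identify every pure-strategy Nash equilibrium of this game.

(a1, L): Agent 1 can switch to a3 (6 → 10). Not NE.
(a1, CL): Agent 2 can switch to CR (2 → 9). Not NE.
(a1, CR): Agent 1 can switch to a3 (10 → 11). Not NE.
(a1, R): Agent 1 can switch to a2 (0 → 3). Not NE.
(a2, L): Agent 1 can switch to a1 (2 → 6). Not NE.
(a2, CL): Agent 1 can switch to a1 (9 → 10). Not NE.
(a2, CR): Agent 1 can switch to a1 (3 → 10). Not NE.
(a2, R): Agent 1 can switch to a4 (3 → 12). Not NE.
(a3, L): Agent 1 gets 10, best alternative 7; Agent 2 gets 12, best alternative 5. No profitable deviation — NE.
(a3, CL): Agent 1 can switch to a1 (3 → 10). Not NE.
(a3, CR): Agent 2 can switch to L (1 → 12). Not NE.
(a3, R): Agent 1 can switch to a2 (2 → 3). Not NE.
(a4, L): Agent 1 can switch to a3 (7 → 10). Not NE.
(The remaining 3 profiles each have a profitable deviation by the same check.)

(a3, L)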